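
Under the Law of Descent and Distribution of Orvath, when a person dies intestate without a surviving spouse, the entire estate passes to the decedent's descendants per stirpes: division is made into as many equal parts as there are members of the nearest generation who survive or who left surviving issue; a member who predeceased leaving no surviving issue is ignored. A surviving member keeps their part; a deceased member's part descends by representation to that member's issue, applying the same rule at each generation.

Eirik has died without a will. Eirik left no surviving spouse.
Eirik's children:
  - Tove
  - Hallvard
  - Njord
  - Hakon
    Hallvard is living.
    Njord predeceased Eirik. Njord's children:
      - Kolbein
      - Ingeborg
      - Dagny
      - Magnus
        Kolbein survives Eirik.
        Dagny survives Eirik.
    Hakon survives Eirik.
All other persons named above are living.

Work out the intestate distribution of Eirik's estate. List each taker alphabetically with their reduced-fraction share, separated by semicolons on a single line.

Dagny 1/16; Hakon 1/4; Hallvard 1/4; Ingeborg 1/16; Kolbein 1/16; Magnus 1/16; Tove 1/4

There is no surviving spouse, so the entire estate passes to Eirik's descendants per stirpes.
The estate is divided into 4 equal shares of 1/4 among Tove, Hallvard, Njord, Hakon.
Tove is living and takes 1/4.
Hallvard is living and takes 1/4.
Njord predeceased; the 1/4 allotted to Njord's branch passes to Njord's issue by representation.
The 1/4 is divided into 4 equal shares of 1/16 among Kolbein, Ingeborg, Dagny, Magnus.
Kolbein is living and takes 1/16.
Ingeborg is living and takes 1/16.
Dagny is living and takes 1/16.
Magnus is living and takes 1/16.
Hakon is living and takes 1/4.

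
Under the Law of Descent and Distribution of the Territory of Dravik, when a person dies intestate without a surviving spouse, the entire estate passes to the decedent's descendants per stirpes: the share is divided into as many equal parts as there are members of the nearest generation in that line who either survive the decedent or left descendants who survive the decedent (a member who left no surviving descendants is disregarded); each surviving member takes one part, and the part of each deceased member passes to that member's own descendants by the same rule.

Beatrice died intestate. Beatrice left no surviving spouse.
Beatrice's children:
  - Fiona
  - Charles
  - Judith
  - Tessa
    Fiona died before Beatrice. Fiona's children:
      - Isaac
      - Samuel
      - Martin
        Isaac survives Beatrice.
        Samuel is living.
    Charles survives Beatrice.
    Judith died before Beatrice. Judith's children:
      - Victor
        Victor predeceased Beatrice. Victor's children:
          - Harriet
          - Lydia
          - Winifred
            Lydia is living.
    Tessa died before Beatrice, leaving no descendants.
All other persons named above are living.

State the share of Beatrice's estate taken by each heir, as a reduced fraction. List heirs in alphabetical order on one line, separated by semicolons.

Charles 1/3; Harriet 1/9; Isaac 1/9; Lydia 1/9; Martin 1/9; Samuel 1/9; Winifred 1/9

There is no surviving spouse, so the entire estate passes to Beatrice's descendants per stirpes.
Tessa left no surviving issue, so that branch lapses and is disregarded.
The estate is divided into 3 equal shares of 1/3 among Fiona, Charles, Judith.
Fiona predeceased; the 1/3 allotted to Fiona's branch passes to Fiona's issue by representation.
The 1/3 is divided into 3 equal shares of 1/9 among Isaac, Samuel, Martin.
Isaac is living and takes 1/9.
Samuel is living and takes 1/9.
Martin is living and takes 1/9.
Charles is living and takes 1/3.
Judith predeceased; the 1/3 allotted to Judith's branch passes to Judith's issue by representation.
Victor's line is the sole branch at this level, so the full 1/3 passes to Victor's issue by representation.
The 1/3 is divided into 3 equal shares of 1/9 among Harriet, Lydia, Winifred.
Harriet is living and takes 1/9.
Lydia is living and takes 1/9.
Winifred is living and takes 1/9.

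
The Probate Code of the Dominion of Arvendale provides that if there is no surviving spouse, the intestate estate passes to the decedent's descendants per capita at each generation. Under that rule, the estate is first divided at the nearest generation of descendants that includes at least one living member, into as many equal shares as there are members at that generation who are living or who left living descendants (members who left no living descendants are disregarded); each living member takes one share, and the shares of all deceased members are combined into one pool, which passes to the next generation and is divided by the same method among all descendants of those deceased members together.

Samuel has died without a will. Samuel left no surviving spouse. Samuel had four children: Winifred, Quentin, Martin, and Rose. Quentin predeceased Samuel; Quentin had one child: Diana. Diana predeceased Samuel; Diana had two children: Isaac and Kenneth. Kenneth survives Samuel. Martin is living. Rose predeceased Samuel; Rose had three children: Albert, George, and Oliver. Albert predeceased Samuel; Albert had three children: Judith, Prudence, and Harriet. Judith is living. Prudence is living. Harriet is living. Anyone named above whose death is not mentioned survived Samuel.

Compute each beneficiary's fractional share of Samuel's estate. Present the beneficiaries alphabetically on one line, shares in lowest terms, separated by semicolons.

George 1/8; Harriet 1/20; Isaac 1/20; Judith 1/20; Kenneth 1/20; Martin 1/4; Oliver 1/8; Prudence 1/20; Winifred 1/4

There is no surviving spouse, so the entire estate passes to Samuel's descendants per capita at each generation.
At generation 1 (Winifred, Quentin, Martin, Rose) there are 4 shares of (1)/4 = 1/4 each.
Living: Winifred and Martin — each takes 1/4.
Deceased: Quentin and Rose. Their combined 1/2 is pooled and carried to generation 2.
At generation 2 (Diana, Albert, George, Oliver) there are 4 shares of (1/2)/4 = 1/8 each.
Living: George and Oliver — each takes 1/8.
Deceased: Diana and Albert. Their combined 1/4 is pooled and carried to generation 3.
At generation 3 (Isaac, Kenneth, Judith, Prudence, Harriet) there are 5 shares of (1/4)/5 = 1/20 each.
Living: Isaac, Kenneth, Judith, Prudence, and Harriet — each takes 1/20.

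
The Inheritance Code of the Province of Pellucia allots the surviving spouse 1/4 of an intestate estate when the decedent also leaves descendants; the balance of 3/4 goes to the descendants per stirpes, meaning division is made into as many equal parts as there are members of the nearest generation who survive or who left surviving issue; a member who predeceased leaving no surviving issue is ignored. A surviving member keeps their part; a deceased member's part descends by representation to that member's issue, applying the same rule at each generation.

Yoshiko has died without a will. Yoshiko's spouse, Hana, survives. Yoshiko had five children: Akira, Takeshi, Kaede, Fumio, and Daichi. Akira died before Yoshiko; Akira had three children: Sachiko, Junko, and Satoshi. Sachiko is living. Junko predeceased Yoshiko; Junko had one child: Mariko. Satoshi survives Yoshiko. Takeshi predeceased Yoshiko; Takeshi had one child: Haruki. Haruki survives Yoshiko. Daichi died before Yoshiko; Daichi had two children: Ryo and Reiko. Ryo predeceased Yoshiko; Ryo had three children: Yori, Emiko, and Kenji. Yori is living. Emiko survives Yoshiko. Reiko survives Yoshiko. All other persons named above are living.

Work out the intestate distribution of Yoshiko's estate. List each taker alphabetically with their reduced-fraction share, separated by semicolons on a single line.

Emiko 1/40; Fumio 3/20; Hana 1/4; Haruki 3/20; Kaede 3/20; Kenji 1/40; Mariko 1/20; Reiko 3/40; Sachiko 1/20; Satoshi 1/20; Yori 1/40

Hana, as surviving spouse, takes 1/4.
The remaining 3/4 passes to Yoshiko's descendants per stirpes.
The 3/4 is divided into 5 equal shares of 3/20 among Akira, Takeshi, Kaede, Fumio, Daichi.
Akira predeceased; the 3/20 allotted to Akira's branch passes to Akira's issue by representation.
The 3/20 is divided into 3 equal shares of 1/20 among Sachiko, Junko, Satoshi.
Sachiko is living and takes 1/20.
Junko predeceased; the 1/20 allotted to Junko's branch passes to Junko's issue by representation.
Mariko is the sole taker at this level and receives the full 1/20.
Satoshi is living and takes 1/20.
Takeshi predeceased; the 3/20 allotted to Takeshi's branch passes to Takeshi's issue by representation.
Haruki is the sole taker at this level and receives the full 3/20.
Kaede is living and takes 3/20.
Fumio is living and takes 3/20.
Daichi predeceased; the 3/20 allotted to Daichi's branch passes to Daichi's issue by representation.
The 3/20 is divided into 2 equal shares of 3/40 among Ryo, Reiko.
Ryo predeceased; the 3/40 allotted to Ryo's branch passes to Ryo's issue by representation.
The 3/40 is divided into 3 equal shares of 1/40 among Yori, Emiko, Kenji.
Yori is living and takes 1/40.
Emiko is living and takes 1/40.
Kenji is living and takes 1/40.
Reiko is living and takes 3/40.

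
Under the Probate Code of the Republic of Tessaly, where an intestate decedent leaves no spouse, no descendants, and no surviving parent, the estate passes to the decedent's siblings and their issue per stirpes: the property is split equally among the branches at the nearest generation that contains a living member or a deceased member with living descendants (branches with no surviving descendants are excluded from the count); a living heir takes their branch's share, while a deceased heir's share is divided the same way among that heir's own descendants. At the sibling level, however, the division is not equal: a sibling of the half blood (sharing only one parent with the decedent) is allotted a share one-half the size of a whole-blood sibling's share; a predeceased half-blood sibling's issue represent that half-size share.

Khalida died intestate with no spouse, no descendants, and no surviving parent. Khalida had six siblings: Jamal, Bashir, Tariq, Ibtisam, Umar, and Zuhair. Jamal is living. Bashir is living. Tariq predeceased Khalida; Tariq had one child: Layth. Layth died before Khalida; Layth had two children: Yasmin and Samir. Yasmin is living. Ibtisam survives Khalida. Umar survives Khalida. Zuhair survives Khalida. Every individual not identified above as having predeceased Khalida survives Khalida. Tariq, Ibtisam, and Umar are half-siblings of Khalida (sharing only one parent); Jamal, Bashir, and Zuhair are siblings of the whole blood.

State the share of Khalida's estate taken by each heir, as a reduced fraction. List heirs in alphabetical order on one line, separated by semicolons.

Bashir 2/9; Ibtisam 1/9; Jamal 2/9; Samir 1/18; Umar 1/9; Yasmin 1/18; Zuhair 2/9

No spouse, descendants, or parent survives, so the estate passes to Khalida's siblings per stirpes.
Half-blood siblings count for one-half the weight of whole-blood siblings at the initial division.
Dividing 1 in proportion to weights (total weight 9/2): Jamal (weight 1) → 2/9; Bashir (weight 1) → 2/9; Tariq (weight 1/2) → 1/9; Ibtisam (weight 1/2) → 1/9; Umar (weight 1/2) → 1/9; Zuhair (weight 1) → 2/9.
Jamal is living and takes 2/9.
Bashir is living and takes 2/9.
Tariq predeceased; the 1/9 allotted to Tariq's branch passes to Tariq's issue by representation.
Layth's line is the sole branch at this level, so the full 1/9 passes to Layth's issue by representation.
The 1/9 is divided into 2 equal shares of 1/18 among Yasmin, Samir.
Yasmin is living and takes 1/18.
Samir is living and takes 1/18.
Ibtisam is living and takes 1/9.
Umar is living and takes 1/9.
Zuhair is living and takes 2/9.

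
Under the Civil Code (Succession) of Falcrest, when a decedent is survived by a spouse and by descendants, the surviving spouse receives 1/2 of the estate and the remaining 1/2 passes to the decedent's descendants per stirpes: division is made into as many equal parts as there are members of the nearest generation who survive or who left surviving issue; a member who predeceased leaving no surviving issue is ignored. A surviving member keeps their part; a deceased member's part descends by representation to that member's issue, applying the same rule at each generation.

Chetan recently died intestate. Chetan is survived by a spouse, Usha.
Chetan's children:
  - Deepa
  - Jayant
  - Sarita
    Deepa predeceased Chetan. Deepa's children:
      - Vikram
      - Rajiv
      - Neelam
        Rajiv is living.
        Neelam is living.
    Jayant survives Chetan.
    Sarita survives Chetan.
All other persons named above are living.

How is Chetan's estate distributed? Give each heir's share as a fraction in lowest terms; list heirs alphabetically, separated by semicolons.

Jayant 1/6; Neelam 1/18; Rajiv 1/18; Sarita 1/6; Usha 1/2; Vikram 1/18

Usha, as surviving spouse, takes 1/2.
The remaining 1/2 passes to Chetan's descendants per stirpes.
The 1/2 is divided into 3 equal shares of 1/6 among Deepa, Jayant, Sarita.
Deepa predeceased; the 1/6 allotted to Deepa's branch passes to Deepa's issue by representation.
The 1/6 is divided into 3 equal shares of 1/18 among Vikram, Rajiv, Neelam.
Vikram is living and takes 1/18.
Rajiv is living and takes 1/18.
Neelam is living and takes 1/18.
Jayant is living and takes 1/6.
Sarita is living and takes 1/6.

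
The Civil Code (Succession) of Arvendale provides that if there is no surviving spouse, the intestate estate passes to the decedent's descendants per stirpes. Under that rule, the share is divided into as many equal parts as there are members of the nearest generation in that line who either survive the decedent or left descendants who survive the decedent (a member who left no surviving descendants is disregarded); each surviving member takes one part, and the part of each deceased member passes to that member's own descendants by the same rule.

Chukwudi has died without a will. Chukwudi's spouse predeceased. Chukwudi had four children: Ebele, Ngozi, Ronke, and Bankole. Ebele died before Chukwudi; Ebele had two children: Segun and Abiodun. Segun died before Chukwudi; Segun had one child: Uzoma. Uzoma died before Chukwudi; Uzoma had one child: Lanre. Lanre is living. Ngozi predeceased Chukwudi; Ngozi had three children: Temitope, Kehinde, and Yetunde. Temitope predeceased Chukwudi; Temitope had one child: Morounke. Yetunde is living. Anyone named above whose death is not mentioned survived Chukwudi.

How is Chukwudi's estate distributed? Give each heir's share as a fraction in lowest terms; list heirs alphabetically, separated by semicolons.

Abiodun 1/8; Bankole 1/4; Kehinde 1/12; Lanre 1/8; Morounke 1/12; Ronke 1/4; Yetunde 1/12

There is no surviving spouse, so the entire estate passes to Chukwudi's descendants per stirpes.
The estate is divided into 4 equal shares of 1/4 among Ebele, Ngozi, Ronke, Bankole.
Ebele predeceased; the 1/4 allotted to Ebele's branch passes to Ebele's issue by representation.
The 1/4 is divided into 2 equal shares of 1/8 among Segun, Abiodun.
Segun predeceased; the 1/8 allotted to Segun's branch passes to Segun's issue by representation.
Uzoma's line is the sole branch at this level, so the full 1/8 passes to Uzoma's issue by representation.
Lanre is the sole taker at this level and receives the full 1/8.
Abiodun is living and takes 1/8.
Ngozi predeceased; the 1/4 allotted to Ngozi's branch passes to Ngozi's issue by representation.
The 1/4 is divided into 3 equal shares of 1/12 among Temitope, Kehinde, Yetunde.
Temitope predeceased; the 1/12 allotted to Temitope's branch passes to Temitope's issue by representation.
Morounke is the sole taker at this level and receives the full 1/12.
Kehinde is living and takes 1/12.
Yetunde is living and takes 1/12.
Ronke is living and takes 1/4.
Bankole is living and takes 1/4.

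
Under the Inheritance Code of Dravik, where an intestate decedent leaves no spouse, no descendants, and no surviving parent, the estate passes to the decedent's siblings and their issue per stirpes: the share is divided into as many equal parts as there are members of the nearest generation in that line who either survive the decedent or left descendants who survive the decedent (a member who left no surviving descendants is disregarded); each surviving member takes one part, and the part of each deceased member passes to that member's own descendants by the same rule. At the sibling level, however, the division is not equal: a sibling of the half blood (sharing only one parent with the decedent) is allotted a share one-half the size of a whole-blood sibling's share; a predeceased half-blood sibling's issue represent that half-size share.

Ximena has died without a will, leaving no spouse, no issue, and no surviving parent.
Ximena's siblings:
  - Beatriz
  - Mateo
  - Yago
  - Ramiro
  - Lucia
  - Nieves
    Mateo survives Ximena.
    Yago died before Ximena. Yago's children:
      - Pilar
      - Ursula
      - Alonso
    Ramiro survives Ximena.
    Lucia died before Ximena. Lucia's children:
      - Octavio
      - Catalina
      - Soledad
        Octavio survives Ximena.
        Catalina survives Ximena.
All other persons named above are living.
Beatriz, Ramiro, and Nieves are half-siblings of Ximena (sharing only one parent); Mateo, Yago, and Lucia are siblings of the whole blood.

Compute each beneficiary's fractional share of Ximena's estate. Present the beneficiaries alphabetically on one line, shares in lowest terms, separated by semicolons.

No spouse, descendants, or parent survives, so the estate passes to Ximena's siblings per stirpes.
Half-blood siblings count for one-half the weight of whole-blood siblings at the initial division.
Dividing 1 in proportion to weights (total weight 9/2): Beatriz (weight 1/2) → 1/9; Mateo (weight 1) → 2/9; Yago (weight 1) → 2/9; Ramiro (weight 1/2) → 1/9; Lucia (weight 1) → 2/9; Nieves (weight 1/2) → 1/9.
Beatriz is living and takes 1/9.
Mateo is living and takes 2/9.
Yago predeceased; the 2/9 allotted to Yago's branch passes to Yago's issue by representation.
The 2/9 is divided into 3 equal shares of 2/27 among Pilar, Ursula, Alonso.
Pilar is living and takes 2/27.
Ursula is living and takes 2/27.
Alonso is living and takes 2/27.
Ramiro is living and takes 1/9.
Lucia predeceased; the 2/9 allotted to Lucia's branch passes to Lucia's issue by representation.
The 2/9 is divided into 3 equal shares of 2/27 among Octavio, Catalina, Soledad.
Octavio is living and takes 2/27.
Catalina is living and takes 2/27.
Soledad is living and takes 2/27.
Nieves is living and takes 1/9.

Alonso 2/27; Beatriz 1/9; Catalina 2/27; Mateo 2/9; Nieves 1/9; Octavio 2/27; Pilar 2/27; Ramiro 1/9; Soledad 2/27; Ursula 2/27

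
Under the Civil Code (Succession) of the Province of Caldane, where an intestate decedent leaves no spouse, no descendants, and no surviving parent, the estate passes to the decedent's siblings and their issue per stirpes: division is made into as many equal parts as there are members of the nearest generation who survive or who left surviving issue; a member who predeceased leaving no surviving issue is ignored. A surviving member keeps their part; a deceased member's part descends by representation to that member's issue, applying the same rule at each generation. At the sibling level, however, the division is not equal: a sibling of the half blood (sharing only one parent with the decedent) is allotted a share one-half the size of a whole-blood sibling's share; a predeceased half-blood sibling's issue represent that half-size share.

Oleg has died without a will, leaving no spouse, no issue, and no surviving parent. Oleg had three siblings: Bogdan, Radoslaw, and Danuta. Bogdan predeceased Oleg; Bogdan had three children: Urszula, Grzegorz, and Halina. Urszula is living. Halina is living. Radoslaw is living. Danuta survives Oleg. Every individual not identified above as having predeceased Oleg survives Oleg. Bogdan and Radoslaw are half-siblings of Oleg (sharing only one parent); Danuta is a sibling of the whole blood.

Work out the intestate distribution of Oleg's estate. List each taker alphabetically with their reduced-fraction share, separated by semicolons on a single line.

Danuta 1/2; Grzegorz 1/12; Halina 1/12; Radoslaw 1/4; Urszula 1/12

No spouse, descendants, or parent survives, so the estate passes to Oleg's siblings per stirpes.
Half-blood siblings count for one-half the weight of whole-blood siblings at the initial division.
Dividing 1 in proportion to weights (total weight 2): Bogdan (weight 1/2) → 1/4; Radoslaw (weight 1/2) → 1/4; Danuta (weight 1) → 1/2.
Bogdan predeceased; the 1/4 allotted to Bogdan's branch passes to Bogdan's issue by representation.
The 1/4 is divided into 3 equal shares of 1/12 among Urszula, Grzegorz, Halina.
Urszula is living and takes 1/12.
Grzegorz is living and takes 1/12.
Halina is living and takes 1/12.
Radoslaw is living and takes 1/4.
Danuta is living and takes 1/2.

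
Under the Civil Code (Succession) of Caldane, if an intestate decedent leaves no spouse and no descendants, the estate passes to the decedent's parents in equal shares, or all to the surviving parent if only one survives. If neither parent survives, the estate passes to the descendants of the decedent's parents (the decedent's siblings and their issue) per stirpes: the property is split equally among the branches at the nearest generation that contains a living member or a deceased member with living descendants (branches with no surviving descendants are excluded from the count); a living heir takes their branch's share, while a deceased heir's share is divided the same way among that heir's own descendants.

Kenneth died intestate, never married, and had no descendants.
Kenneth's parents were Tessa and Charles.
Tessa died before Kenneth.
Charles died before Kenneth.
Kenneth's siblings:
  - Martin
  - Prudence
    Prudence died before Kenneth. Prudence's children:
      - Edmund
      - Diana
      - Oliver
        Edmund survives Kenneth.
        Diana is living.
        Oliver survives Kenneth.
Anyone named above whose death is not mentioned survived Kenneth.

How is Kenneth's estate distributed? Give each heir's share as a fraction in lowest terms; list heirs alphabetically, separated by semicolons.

Diana 1/6; Edmund 1/6; Martin 1/2; Oliver 1/6

Neither parent survives and there are no descendants, so the estate passes to Kenneth's siblings and their issue per stirpes.
The estate is divided into 2 equal shares of 1/2 among Martin, Prudence.
Martin is living and takes 1/2.
Prudence predeceased; the 1/2 allotted to Prudence's branch passes to Prudence's issue by representation.
The 1/2 is divided into 3 equal shares of 1/6 among Edmund, Diana, Oliver.
Edmund is living and takes 1/6.
Diana is living and takes 1/6.
Oliver is living and takes 1/6.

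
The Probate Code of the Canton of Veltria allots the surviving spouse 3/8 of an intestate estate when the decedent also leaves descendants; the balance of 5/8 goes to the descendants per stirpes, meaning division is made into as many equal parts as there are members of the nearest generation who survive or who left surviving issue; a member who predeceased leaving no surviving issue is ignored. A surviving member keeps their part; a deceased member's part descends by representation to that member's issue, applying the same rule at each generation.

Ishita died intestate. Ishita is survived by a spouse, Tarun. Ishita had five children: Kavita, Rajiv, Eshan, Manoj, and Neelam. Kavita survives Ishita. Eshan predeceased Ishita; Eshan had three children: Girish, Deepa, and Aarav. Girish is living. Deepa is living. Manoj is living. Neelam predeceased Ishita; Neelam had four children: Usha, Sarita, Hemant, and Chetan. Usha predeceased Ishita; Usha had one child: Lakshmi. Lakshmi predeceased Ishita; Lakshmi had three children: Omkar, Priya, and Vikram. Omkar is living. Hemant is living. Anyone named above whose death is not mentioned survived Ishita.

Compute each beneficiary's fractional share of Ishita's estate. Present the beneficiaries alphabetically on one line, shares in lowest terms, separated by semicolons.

Tarun, as surviving spouse, takes 3/8.
The remaining 5/8 passes to Ishita's descendants per stirpes.
The 5/8 is divided into 5 equal shares of 1/8 among Kavita, Rajiv, Eshan, Manoj, Neelam.
Kavita is living and takes 1/8.
Rajiv is living and takes 1/8.
Eshan predeceased; the 1/8 allotted to Eshan's branch passes to Eshan's issue by representation.
The 1/8 is divided into 3 equal shares of 1/24 among Girish, Deepa, Aarav.
Girish is living and takes 1/24.
Deepa is living and takes 1/24.
Aarav is living and takes 1/24.
Manoj is living and takes 1/8.
Neelam predeceased; the 1/8 allotted to Neelam's branch passes to Neelam's issue by representation.
The 1/8 is divided into 4 equal shares of 1/32 among Usha, Sarita, Hemant, Chetan.
Usha predeceased; the 1/32 allotted to Usha's branch passes to Usha's issue by representation.
Lakshmi's line is the sole branch at this level, so the full 1/32 passes to Lakshmi's issue by representation.
The 1/32 is divided into 3 equal shares of 1/96 among Omkar, Priya, Vikram.
Omkar is living and takes 1/96.
Priya is living and takes 1/96.
Vikram is living and takes 1/96.
Sarita is living and takes 1/32.
Hemant is living and takes 1/32.
Chetan is living and takes 1/32.

Aarav 1/24; Chetan 1/32; Deepa 1/24; Girish 1/24; Hemant 1/32; Kavita 1/8; Manoj 1/8; Omkar 1/96; Priya 1/96; Rajiv 1/8; Sarita 1/32; Tarun 3/8; Vikram 1/96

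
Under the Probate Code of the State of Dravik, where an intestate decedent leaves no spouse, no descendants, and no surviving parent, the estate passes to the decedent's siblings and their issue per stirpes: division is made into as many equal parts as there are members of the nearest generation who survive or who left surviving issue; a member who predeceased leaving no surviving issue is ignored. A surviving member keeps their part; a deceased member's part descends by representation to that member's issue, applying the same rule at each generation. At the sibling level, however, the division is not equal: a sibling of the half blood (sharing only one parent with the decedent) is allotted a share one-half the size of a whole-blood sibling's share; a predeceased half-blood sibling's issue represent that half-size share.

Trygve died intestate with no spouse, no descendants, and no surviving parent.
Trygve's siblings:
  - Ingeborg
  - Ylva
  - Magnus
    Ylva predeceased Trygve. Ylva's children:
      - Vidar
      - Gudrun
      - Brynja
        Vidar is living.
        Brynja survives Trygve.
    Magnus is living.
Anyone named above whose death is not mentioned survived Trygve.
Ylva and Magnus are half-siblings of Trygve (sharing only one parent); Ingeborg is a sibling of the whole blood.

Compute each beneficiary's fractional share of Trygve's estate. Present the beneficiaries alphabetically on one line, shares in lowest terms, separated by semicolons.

Brynja 1/12; Gudrun 1/12; Ingeborg 1/2; Magnus 1/4; Vidar 1/12

No spouse, descendants, or parent survives, so the estate passes to Trygve's siblings per stirpes.
Half-blood siblings count for one-half the weight of whole-blood siblings at the initial division.
Dividing 1 in proportion to weights (total weight 2): Ingeborg (weight 1) → 1/2; Ylva (weight 1/2) → 1/4; Magnus (weight 1/2) → 1/4.
Ingeborg is living and takes 1/2.
Ylva predeceased; the 1/4 allotted to Ylva's branch passes to Ylva's issue by representation.
The 1/4 is divided into 3 equal shares of 1/12 among Vidar, Gudrun, Brynja.
Vidar is living and takes 1/12.
Gudrun is living and takes 1/12.
Brynja is living and takes 1/12.
Magnus is living and takes 1/4.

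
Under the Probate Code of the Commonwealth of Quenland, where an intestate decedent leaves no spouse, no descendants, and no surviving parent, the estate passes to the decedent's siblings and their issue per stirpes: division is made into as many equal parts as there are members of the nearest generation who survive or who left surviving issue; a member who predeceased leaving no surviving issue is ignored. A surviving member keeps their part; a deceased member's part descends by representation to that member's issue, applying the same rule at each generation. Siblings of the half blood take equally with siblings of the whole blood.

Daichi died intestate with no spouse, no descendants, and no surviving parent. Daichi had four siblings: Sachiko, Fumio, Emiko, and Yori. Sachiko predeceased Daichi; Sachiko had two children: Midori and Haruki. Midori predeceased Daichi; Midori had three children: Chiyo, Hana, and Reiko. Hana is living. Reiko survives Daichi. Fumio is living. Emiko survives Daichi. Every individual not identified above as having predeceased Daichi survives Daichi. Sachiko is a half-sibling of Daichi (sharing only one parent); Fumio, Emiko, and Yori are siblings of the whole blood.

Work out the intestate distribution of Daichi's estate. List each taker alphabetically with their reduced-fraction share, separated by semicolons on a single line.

No spouse, descendants, or parent survives, so the estate passes to Daichi's siblings per stirpes.
Half-blood and whole-blood siblings take equally under the stated rule.
The estate is divided into 4 equal shares of 1/4 among Sachiko, Fumio, Emiko, Yori.
Sachiko predeceased; the 1/4 allotted to Sachiko's branch passes to Sachiko's issue by representation.
The 1/4 is divided into 2 equal shares of 1/8 among Midori, Haruki.
Midori predeceased; the 1/8 allotted to Midori's branch passes to Midori's issue by representation.
The 1/8 is divided into 3 equal shares of 1/24 among Chiyo, Hana, Reiko.
Chiyo is living and takes 1/24.
Hana is living and takes 1/24.
Reiko is living and takes 1/24.
Haruki is living and takes 1/8.
Fumio is living and takes 1/4.
Emiko is living and takes 1/4.
Yori is living and takes 1/4.

Chiyo 1/24; Emiko 1/4; Fumio 1/4; Hana 1/24; Haruki 1/8; Reiko 1/24; Yori 1/4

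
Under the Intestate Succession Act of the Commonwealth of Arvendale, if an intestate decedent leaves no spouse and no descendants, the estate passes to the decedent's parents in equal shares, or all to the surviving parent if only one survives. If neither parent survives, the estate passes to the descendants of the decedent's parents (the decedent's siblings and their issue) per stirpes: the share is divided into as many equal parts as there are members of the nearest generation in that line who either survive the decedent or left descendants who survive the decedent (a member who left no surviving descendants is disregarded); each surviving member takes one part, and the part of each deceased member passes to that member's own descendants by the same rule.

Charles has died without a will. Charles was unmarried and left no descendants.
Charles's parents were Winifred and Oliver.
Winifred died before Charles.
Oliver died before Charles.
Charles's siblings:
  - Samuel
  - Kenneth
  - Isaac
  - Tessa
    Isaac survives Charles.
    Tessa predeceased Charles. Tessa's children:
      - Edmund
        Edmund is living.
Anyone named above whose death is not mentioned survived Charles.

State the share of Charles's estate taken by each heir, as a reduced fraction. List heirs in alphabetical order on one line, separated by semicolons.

Edmund 1/4; Isaac 1/4; Kenneth 1/4; Samuel 1/4

Neither parent survives and there are no descendants, so the estate passes to Charles's siblings and their issue per stirpes.
The estate is divided into 4 equal shares of 1/4 among Samuel, Kenneth, Isaac, Tessa.
Samuel is living and takes 1/4.
Kenneth is living and takes 1/4.
Isaac is living and takes 1/4.
Tessa predeceased; the 1/4 allotted to Tessa's branch passes to Tessa's issue by representation.
Edmund is the sole taker at this level and receives the full 1/4.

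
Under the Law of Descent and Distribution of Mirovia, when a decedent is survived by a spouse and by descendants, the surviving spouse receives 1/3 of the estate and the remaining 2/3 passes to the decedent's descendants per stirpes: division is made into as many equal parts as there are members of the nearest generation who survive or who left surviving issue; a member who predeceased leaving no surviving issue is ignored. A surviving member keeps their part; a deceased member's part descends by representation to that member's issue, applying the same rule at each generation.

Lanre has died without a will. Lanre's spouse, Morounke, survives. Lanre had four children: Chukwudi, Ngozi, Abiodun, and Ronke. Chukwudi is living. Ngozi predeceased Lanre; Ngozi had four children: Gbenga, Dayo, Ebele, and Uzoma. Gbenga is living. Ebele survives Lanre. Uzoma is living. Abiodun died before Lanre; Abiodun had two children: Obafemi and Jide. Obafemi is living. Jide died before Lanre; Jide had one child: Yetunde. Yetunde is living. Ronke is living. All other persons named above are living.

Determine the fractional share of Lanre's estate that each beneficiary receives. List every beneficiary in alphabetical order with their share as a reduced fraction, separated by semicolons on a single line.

Morounke, as surviving spouse, takes 1/3.
The remaining 2/3 passes to Lanre's descendants per stirpes.
The 2/3 is divided into 4 equal shares of 1/6 among Chukwudi, Ngozi, Abiodun, Ronke.
Chukwudi is living and takes 1/6.
Ngozi predeceased; the 1/6 allotted to Ngozi's branch passes to Ngozi's issue by representation.
The 1/6 is divided into 4 equal shares of 1/24 among Gbenga, Dayo, Ebele, Uzoma.
Gbenga is living and takes 1/24.
Dayo is living and takes 1/24.
Ebele is living and takes 1/24.
Uzoma is living and takes 1/24.
Abiodun predeceased; the 1/6 allotted to Abiodun's branch passes to Abiodun's issue by representation.
The 1/6 is divided into 2 equal shares of 1/12 among Obafemi, Jide.
Obafemi is living and takes 1/12.
Jide predeceased; the 1/12 allotted to Jide's branch passes to Jide's issue by representation.
Yetunde is the sole taker at this level and receives the full 1/12.
Ronke is living and takes 1/6.

Chukwudi 1/6; Dayo 1/24; Ebele 1/24; Gbenga 1/24; Morounke 1/3; Obafemi 1/12; Ronke 1/6; Uzoma 1/24; Yetunde 1/12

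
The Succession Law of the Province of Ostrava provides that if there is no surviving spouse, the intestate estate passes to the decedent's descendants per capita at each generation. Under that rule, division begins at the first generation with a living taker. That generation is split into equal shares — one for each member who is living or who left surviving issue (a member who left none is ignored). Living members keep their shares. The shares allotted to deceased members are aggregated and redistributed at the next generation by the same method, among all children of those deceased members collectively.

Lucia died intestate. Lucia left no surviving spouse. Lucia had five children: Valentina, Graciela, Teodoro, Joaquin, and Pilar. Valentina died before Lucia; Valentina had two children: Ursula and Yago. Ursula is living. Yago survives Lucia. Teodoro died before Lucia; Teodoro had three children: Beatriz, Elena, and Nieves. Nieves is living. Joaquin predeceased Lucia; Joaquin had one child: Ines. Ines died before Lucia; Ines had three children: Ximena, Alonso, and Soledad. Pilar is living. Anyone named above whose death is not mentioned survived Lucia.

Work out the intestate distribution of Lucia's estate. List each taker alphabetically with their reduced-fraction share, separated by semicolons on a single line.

There is no surviving spouse, so the entire estate passes to Lucia's descendants per capita at each generation.
At generation 1 (Valentina, Graciela, Teodoro, Joaquin, Pilar) there are 5 shares of (1)/5 = 1/5 each.
Living: Graciela and Pilar — each takes 1/5.
Deceased: Valentina, Teodoro, and Joaquin. Their combined 3/5 is pooled and carried to generation 2.
At generation 2 (Ursula, Yago, Beatriz, Elena, Nieves, Ines) there are 6 shares of (3/5)/6 = 1/10 each.
Living: Ursula, Yago, Beatriz, Elena, and Nieves — each takes 1/10.
Deceased: Ines. That 1/10 share is carried to generation 3.
At generation 3 (Ximena, Alonso, Soledad) there are 3 shares of (1/10)/3 = 1/30 each.
Living: Ximena, Alonso, and Soledad — each takes 1/30.

Alonso 1/30; Beatriz 1/10; Elena 1/10; Graciela 1/5; Nieves 1/10; Pilar 1/5; Soledad 1/30; Ursula 1/10; Ximena 1/30; Yago 1/10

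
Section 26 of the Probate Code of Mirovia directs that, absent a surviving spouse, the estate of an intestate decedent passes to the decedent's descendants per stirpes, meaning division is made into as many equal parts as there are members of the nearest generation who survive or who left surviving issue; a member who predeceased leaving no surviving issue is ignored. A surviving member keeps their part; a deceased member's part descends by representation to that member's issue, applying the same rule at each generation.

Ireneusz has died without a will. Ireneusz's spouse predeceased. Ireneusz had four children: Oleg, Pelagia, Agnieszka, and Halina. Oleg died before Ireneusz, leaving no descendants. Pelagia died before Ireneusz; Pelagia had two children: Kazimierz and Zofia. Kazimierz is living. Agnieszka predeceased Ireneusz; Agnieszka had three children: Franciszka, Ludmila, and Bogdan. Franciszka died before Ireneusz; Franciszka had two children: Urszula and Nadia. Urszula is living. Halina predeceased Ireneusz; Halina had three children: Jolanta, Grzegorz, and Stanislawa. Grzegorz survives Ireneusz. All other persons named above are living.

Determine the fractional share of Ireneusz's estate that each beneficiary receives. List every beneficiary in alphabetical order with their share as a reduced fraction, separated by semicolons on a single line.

Bogdan 1/9; Grzegorz 1/9; Jolanta 1/9; Kazimierz 1/6; Ludmila 1/9; Nadia 1/18; Stanislawa 1/9; Urszula 1/18; Zofia 1/6

There is no surviving spouse, so the entire estate passes to Ireneusz's descendants per stirpes.
Oleg left no surviving issue, so that branch lapses and is disregarded.
The estate is divided into 3 equal shares of 1/3 among Pelagia, Agnieszka, Halina.
Pelagia predeceased; the 1/3 allotted to Pelagia's branch passes to Pelagia's issue by representation.
The 1/3 is divided into 2 equal shares of 1/6 among Kazimierz, Zofia.
Kazimierz is living and takes 1/6.
Zofia is living and takes 1/6.
Agnieszka predeceased; the 1/3 allotted to Agnieszka's branch passes to Agnieszka's issue by representation.
The 1/3 is divided into 3 equal shares of 1/9 among Franciszka, Ludmila, Bogdan.
Franciszka predeceased; the 1/9 allotted to Franciszka's branch passes to Franciszka's issue by representation.
The 1/9 is divided into 2 equal shares of 1/18 among Urszula, Nadia.
Urszula is living and takes 1/18.
Nadia is living and takes 1/18.
Ludmila is living and takes 1/9.
Bogdan is living and takes 1/9.
Halina predeceased; the 1/3 allotted to Halina's branch passes to Halina's issue by representation.
The 1/3 is divided into 3 equal shares of 1/9 among Jolanta, Grzegorz, Stanislawa.
Jolanta is living and takes 1/9.
Grzegorz is living and takes 1/9.
Stanislawa is living and takes 1/9.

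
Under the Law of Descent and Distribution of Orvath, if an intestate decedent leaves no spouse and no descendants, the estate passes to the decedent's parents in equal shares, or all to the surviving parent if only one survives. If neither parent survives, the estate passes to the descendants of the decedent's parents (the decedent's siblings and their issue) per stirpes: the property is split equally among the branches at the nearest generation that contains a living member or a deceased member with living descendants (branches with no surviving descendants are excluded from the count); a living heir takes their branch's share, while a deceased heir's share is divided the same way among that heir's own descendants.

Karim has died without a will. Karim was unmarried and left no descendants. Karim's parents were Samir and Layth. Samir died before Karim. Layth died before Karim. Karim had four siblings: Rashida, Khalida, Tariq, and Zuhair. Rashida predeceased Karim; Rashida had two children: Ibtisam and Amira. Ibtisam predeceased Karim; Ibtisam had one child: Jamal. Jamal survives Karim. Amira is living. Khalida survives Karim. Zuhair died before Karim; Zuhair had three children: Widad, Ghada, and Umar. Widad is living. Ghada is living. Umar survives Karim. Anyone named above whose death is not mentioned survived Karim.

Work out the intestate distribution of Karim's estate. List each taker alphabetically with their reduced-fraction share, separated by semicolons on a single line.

Neither parent survives and there are no descendants, so the estate passes to Karim's siblings and their issue per stirpes.
The estate is divided into 4 equal shares of 1/4 among Rashida, Khalida, Tariq, Zuhair.
Rashida predeceased; the 1/4 allotted to Rashida's branch passes to Rashida's issue by representation.
The 1/4 is divided into 2 equal shares of 1/8 among Ibtisam, Amira.
Ibtisam predeceased; the 1/8 allotted to Ibtisam's branch passes to Ibtisam's issue by representation.
Jamal is the sole taker at this level and receives the full 1/8.
Amira is living and takes 1/8.
Khalida is living and takes 1/4.
Tariq is living and takes 1/4.
Zuhair predeceased; the 1/4 allotted to Zuhair's branch passes to Zuhair's issue by representation.
The 1/4 is divided into 3 equal shares of 1/12 among Widad, Ghada, Umar.
Widad is living and takes 1/12.
Ghada is living and takes 1/12.
Umar is living and takes 1/12.

Amira 1/8; Ghada 1/12; Jamal 1/8; Khalida 1/4; Tariq 1/4; Umar 1/12; Widad 1/12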